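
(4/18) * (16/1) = 32/9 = 3.56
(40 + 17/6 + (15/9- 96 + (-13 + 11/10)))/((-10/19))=120.46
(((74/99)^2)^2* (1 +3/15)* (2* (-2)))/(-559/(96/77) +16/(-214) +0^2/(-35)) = 821392289792/245825537888205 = 0.00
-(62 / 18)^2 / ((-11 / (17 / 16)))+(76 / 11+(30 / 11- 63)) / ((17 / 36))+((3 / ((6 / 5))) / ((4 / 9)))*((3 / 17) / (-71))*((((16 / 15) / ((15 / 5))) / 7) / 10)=-67366760123 / 602244720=-111.86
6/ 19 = 0.32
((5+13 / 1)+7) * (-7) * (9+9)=-3150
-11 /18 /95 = -11 /1710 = -0.01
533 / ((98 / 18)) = 4797 / 49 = 97.90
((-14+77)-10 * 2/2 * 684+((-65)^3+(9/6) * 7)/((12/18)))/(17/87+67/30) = -728535825/4226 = -172393.71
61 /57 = 1.07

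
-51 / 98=-0.52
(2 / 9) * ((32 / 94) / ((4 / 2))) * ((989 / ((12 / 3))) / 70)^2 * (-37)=-36190477 / 2072700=-17.46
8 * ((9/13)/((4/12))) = 216/13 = 16.62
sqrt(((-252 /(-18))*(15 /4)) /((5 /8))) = 2*sqrt(21) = 9.17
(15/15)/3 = 1/3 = 0.33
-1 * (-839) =839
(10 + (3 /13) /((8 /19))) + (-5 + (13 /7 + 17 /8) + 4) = 4925 /364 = 13.53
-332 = -332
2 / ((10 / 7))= 7 / 5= 1.40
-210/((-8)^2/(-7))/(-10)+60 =3693/64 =57.70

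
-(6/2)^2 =-9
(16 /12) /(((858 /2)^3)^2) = 4 /18701007647942763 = 0.00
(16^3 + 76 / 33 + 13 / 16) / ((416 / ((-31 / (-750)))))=67094323 / 164736000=0.41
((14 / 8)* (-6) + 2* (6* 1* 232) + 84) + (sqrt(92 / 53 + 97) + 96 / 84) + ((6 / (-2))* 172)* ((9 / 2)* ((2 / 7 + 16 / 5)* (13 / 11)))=-737747 / 110 + sqrt(277349) / 53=-6696.85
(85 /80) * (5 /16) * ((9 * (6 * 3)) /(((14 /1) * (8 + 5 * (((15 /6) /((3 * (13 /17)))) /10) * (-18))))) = -89505 /42112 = -2.13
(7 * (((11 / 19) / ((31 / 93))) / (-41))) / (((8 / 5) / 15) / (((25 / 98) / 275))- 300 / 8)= -0.00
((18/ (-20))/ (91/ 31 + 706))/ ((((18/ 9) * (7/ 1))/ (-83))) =0.01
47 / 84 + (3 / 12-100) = -2083 / 21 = -99.19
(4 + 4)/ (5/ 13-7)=-1.21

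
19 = 19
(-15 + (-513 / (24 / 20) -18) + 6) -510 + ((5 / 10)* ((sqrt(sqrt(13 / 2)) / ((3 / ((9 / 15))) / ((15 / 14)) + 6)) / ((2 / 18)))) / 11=-1929 / 2 + 27* 13^(1 / 4)* 2^(3 / 4) / 1408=-964.44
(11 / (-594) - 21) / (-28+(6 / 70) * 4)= 39725 / 52272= 0.76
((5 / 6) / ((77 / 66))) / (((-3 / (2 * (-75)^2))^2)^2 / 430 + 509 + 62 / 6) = 425170898437500000 / 309127587890625000007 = 0.00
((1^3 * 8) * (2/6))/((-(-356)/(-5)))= -10/267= -0.04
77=77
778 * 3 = 2334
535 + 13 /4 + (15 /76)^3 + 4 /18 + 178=2830657367 /3950784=716.48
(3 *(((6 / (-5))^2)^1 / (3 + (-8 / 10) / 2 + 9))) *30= 324 / 29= 11.17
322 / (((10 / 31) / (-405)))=-404271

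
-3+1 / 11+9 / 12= -95 / 44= -2.16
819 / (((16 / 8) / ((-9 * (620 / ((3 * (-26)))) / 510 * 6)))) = 5859 / 17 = 344.65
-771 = -771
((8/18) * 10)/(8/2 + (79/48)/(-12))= 512/445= 1.15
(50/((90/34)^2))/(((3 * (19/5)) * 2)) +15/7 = 79370/32319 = 2.46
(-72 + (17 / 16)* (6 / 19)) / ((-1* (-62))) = -10893 / 9424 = -1.16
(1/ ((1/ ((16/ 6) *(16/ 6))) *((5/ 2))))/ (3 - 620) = -128/ 27765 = -0.00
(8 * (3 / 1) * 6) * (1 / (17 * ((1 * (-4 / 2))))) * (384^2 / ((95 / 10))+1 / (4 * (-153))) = -360972250 / 5491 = -65738.89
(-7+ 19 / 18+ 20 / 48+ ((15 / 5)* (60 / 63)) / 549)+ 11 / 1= 84199 / 15372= 5.48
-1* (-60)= 60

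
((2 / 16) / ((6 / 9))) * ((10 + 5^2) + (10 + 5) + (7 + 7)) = 12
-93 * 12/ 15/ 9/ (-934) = 62/ 7005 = 0.01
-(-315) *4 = 1260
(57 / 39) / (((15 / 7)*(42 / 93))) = 589 / 390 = 1.51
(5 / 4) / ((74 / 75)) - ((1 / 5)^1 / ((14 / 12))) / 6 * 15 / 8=1257 / 1036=1.21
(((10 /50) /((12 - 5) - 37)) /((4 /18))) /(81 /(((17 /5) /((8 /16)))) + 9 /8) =-34 /14775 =-0.00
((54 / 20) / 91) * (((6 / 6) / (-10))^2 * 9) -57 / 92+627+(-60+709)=2669376839 / 2093000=1275.38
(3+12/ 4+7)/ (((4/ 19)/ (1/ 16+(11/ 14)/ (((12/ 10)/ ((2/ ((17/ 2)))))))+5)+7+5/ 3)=916617/ 1032167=0.89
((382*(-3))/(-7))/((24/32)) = 1528/7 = 218.29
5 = 5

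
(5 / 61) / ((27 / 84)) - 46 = -25114 / 549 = -45.74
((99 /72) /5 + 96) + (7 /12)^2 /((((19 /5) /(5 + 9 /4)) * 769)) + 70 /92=93915298891 /967832640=97.04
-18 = -18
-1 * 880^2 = -774400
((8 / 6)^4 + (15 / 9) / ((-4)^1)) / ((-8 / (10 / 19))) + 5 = 4.82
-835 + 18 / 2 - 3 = -829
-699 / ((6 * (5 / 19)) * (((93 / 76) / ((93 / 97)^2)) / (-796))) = 12453434328 / 47045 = 264713.24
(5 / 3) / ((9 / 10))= 50 / 27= 1.85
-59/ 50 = -1.18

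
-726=-726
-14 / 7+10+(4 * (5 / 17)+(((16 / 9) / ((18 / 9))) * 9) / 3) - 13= -59 / 51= -1.16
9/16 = 0.56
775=775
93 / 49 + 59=2984 / 49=60.90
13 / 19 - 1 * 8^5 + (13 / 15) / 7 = -65370548 / 1995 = -32767.19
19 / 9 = 2.11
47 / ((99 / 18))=94 / 11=8.55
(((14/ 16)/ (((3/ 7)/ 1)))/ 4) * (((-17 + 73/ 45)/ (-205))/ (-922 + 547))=-8477/ 83025000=-0.00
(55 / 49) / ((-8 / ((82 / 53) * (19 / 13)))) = -42845 / 135044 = -0.32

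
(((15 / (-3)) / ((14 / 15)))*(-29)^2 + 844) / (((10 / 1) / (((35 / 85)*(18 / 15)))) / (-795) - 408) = 24450543 / 2724794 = 8.97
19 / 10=1.90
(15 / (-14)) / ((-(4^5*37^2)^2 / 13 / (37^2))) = 195 / 20097007616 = 0.00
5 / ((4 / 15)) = 75 / 4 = 18.75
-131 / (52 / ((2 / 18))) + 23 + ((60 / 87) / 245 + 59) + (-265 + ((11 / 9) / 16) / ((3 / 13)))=-1459971197 / 7980336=-182.95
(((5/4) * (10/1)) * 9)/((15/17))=127.50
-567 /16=-35.44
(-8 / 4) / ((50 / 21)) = -21 / 25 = -0.84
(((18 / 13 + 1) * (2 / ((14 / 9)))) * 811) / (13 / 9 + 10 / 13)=2036421 / 1813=1123.23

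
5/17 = 0.29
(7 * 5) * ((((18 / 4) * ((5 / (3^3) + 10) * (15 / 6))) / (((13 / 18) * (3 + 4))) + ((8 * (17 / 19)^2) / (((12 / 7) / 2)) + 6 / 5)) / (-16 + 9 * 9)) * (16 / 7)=38.57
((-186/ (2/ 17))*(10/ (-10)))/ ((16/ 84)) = 33201/ 4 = 8300.25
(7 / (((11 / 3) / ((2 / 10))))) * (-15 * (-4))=252 / 11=22.91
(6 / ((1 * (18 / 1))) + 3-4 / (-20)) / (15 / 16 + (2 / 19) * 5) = 16112 / 6675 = 2.41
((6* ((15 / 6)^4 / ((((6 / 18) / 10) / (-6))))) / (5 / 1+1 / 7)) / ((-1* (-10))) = -13125 / 16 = -820.31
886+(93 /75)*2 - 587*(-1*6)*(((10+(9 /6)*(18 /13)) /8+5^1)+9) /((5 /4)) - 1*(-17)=14496746 /325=44605.37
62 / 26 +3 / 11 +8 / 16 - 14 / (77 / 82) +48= 10367 / 286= 36.25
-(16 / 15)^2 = -256 / 225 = -1.14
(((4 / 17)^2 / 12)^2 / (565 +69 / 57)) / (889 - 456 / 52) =1976 / 46267883904033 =0.00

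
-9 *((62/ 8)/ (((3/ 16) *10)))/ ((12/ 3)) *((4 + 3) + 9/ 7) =-2697/ 35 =-77.06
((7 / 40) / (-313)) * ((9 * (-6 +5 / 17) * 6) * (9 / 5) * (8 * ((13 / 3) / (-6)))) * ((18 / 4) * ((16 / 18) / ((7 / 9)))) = -9.21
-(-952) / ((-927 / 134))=-127568 / 927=-137.61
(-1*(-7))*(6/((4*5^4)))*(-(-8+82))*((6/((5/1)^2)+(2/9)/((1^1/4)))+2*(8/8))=-182336/46875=-3.89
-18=-18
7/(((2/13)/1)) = 91/2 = 45.50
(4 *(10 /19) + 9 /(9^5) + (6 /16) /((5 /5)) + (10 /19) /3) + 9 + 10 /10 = 12621329 /997272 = 12.66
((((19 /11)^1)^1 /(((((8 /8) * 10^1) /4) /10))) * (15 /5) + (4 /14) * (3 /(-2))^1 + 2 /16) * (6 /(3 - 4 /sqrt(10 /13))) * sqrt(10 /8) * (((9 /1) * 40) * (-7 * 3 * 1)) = 76429575 * sqrt(5) /649 + 50953050 * sqrt(26) /649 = 663655.35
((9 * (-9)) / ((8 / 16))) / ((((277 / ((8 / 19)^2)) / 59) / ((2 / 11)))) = -1223424 / 1099967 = -1.11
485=485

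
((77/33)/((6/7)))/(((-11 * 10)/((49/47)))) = -2401/93060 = -0.03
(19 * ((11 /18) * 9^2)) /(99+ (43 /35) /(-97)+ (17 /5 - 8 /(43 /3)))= 54919557 /5946214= 9.24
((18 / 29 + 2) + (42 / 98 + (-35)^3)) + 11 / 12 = -104433839 / 2436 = -42871.03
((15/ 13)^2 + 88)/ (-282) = -15097/ 47658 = -0.32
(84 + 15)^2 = 9801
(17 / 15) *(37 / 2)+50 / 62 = 20249 / 930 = 21.77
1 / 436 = 0.00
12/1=12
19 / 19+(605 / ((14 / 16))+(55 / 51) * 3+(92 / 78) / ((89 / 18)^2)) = 8525108024 / 12253787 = 695.71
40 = 40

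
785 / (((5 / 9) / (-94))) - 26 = -132848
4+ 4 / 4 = 5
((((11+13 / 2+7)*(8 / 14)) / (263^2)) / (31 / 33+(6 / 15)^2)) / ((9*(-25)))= -154 / 188208849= -0.00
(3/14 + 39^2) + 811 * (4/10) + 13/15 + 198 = 429341/210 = 2044.48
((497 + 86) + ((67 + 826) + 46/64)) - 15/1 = 46775/32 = 1461.72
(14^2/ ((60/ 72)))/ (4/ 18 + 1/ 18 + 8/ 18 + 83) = 21168/ 7535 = 2.81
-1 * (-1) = 1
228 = 228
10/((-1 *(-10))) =1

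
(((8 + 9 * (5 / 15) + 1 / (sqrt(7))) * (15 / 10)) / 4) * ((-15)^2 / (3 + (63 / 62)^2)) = 238.07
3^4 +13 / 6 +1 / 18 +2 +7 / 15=3856 / 45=85.69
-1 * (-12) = 12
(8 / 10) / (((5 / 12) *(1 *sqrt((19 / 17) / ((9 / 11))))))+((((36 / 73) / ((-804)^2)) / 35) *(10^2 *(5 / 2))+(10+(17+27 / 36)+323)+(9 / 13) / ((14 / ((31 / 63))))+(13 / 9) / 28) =144 *sqrt(3553) / 5225+1318184141765 / 3757373802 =352.47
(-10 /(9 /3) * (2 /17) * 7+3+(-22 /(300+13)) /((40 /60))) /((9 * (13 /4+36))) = 9544 /22555719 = 0.00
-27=-27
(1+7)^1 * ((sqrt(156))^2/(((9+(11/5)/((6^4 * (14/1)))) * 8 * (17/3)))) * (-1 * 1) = -3265920/1067719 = -3.06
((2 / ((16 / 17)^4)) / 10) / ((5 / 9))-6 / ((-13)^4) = 21459159129 / 46794342400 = 0.46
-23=-23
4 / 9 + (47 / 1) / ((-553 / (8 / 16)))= 4001 / 9954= 0.40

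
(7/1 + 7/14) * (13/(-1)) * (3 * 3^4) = -47385/2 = -23692.50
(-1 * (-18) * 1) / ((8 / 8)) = 18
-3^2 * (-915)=8235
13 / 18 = 0.72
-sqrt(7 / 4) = -sqrt(7) / 2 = -1.32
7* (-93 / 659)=-0.99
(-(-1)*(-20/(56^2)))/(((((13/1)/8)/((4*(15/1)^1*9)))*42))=-225/4459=-0.05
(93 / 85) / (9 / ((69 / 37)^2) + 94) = 49197 / 4343075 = 0.01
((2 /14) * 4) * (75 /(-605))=-60 /847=-0.07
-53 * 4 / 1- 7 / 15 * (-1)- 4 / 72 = -19043 / 90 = -211.59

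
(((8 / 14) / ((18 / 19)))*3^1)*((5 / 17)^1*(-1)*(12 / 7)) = -760 / 833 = -0.91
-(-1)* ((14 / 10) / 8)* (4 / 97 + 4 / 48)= 203 / 9312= 0.02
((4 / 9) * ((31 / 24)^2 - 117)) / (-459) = 66431 / 594864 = 0.11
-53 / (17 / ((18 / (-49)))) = 1.15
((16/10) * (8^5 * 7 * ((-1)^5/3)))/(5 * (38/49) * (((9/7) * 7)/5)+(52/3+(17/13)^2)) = -15195701248/3232445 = -4700.99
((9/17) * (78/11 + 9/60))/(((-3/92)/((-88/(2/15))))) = 1319004/17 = 77588.47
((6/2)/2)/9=1/6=0.17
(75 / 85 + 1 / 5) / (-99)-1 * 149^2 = -186821507 / 8415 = -22201.01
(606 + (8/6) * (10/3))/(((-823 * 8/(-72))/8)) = 43952/823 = 53.40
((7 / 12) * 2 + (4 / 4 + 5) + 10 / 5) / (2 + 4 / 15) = 275 / 68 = 4.04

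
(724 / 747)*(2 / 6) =0.32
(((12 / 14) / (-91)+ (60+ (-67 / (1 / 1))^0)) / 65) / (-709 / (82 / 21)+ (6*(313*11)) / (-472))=-375922276 / 90279089355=-0.00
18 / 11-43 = -455 / 11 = -41.36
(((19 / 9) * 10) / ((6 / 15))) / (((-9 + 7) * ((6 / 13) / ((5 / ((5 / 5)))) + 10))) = -30875 / 11808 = -2.61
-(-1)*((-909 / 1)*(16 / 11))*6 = -87264 / 11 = -7933.09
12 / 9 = 4 / 3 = 1.33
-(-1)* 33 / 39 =11 / 13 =0.85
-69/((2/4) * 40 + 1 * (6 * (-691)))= 69/4126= 0.02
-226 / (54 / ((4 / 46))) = -226 / 621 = -0.36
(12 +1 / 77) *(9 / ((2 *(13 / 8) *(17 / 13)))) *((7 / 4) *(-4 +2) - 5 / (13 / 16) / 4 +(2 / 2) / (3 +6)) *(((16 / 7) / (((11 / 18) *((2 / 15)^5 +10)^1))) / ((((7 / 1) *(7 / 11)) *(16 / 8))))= -116624508750000 / 22161811092421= -5.26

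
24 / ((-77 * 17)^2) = 24 / 1713481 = 0.00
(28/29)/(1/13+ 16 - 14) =364/783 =0.46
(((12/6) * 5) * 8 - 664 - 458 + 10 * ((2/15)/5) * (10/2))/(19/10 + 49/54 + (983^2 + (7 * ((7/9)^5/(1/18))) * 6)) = -5689845/5284376947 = -0.00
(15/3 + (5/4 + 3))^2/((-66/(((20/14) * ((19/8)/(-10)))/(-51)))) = -26011/3015936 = -0.01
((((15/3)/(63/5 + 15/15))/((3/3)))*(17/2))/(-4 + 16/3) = 75/32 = 2.34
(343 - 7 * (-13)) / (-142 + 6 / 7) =-1519 / 494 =-3.07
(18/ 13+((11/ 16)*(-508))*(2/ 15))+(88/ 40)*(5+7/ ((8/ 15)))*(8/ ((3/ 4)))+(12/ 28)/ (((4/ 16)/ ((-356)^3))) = -211151277067/ 2730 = -77344790.13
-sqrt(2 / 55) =-sqrt(110) / 55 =-0.19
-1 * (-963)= 963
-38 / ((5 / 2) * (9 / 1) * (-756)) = 19 / 8505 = 0.00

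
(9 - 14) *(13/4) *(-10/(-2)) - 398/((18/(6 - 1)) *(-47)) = -133495/1692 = -78.90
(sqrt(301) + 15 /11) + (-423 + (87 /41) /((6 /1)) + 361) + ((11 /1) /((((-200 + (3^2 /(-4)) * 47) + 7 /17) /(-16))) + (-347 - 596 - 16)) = -19078561723 /18728226 + sqrt(301) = -1001.36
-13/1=-13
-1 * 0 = 0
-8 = -8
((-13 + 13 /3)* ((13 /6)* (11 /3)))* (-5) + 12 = 9619 /27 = 356.26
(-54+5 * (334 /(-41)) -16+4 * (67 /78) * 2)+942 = 1340186 /1599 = 838.14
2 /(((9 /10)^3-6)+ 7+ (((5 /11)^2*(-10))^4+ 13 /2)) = 0.08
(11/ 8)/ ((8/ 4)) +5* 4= 331/ 16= 20.69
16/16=1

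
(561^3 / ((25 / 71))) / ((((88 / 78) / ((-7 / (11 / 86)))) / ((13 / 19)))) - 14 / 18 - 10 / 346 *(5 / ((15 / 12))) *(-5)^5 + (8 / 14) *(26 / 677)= -116657141080297815341 / 7009691850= -16642263822.24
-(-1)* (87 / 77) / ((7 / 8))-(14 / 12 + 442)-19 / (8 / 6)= -2950219 / 6468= -456.13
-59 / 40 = -1.48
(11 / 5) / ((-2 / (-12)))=66 / 5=13.20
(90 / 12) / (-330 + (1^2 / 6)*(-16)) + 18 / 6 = 5943 / 1996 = 2.98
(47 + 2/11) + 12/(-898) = 232965/4939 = 47.17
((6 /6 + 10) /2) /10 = 11 /20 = 0.55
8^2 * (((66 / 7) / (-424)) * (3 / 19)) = -1584 / 7049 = -0.22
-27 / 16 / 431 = -27 / 6896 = -0.00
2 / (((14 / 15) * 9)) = 5 / 21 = 0.24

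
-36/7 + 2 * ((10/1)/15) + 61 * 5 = 6325/21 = 301.19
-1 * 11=-11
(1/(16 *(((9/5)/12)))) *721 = 3605/12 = 300.42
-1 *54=-54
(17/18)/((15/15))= 17/18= 0.94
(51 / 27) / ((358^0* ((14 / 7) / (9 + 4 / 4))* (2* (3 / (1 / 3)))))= 85 / 162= 0.52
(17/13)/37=17/481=0.04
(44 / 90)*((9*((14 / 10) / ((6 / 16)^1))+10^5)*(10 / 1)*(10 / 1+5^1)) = 22007392 / 3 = 7335797.33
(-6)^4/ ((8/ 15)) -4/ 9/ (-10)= 109352/ 45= 2430.04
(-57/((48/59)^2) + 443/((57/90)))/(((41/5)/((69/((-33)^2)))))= 1029259085/217172736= 4.74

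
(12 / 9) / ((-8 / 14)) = -7 / 3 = -2.33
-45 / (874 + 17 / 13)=-195 / 3793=-0.05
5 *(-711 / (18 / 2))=-395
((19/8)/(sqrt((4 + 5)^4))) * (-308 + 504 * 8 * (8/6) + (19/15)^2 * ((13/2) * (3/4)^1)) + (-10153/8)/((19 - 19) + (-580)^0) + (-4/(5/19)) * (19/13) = -5774714069/5054400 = -1142.51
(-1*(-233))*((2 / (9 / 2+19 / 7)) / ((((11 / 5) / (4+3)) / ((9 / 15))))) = 137004 / 1111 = 123.32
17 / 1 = 17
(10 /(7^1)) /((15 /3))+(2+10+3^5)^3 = 116069627 /7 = 16581375.29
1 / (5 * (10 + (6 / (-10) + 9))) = 1 / 92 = 0.01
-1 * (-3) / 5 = 3 / 5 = 0.60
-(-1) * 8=8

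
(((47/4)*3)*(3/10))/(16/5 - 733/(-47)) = 19881/35336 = 0.56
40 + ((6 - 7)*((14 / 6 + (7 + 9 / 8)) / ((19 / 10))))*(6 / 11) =15465 / 418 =37.00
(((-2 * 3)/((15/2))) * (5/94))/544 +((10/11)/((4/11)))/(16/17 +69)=542131/15200176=0.04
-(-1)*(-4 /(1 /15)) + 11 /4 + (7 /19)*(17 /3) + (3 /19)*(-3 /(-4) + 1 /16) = -50191 /912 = -55.03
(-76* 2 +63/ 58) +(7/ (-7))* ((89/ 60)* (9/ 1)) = -95273/ 580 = -164.26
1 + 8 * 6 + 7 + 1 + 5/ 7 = 404/ 7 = 57.71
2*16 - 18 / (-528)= 2819 / 88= 32.03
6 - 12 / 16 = 21 / 4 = 5.25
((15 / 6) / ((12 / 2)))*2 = 5 / 6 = 0.83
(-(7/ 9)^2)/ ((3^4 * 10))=-49/ 65610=-0.00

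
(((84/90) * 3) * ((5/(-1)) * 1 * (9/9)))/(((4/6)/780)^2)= -19164600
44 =44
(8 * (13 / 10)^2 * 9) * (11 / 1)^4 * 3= 133613766 / 25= 5344550.64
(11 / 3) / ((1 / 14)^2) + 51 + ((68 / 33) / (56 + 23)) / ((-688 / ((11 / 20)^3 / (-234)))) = 58733423426057 / 76310208000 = 769.67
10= 10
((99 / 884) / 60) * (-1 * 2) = -33 / 8840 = -0.00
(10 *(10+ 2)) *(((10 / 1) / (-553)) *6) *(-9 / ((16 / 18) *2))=36450 / 553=65.91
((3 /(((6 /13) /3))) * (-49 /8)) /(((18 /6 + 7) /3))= -5733 /160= -35.83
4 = 4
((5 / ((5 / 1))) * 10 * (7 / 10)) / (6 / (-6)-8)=-7 / 9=-0.78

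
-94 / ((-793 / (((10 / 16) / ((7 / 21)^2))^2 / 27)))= 3525 / 25376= 0.14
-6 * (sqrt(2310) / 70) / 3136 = -3 * sqrt(2310) / 109760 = -0.00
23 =23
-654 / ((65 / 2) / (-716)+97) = -936528 / 138839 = -6.75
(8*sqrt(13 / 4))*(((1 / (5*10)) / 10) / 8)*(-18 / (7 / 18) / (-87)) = 27*sqrt(13) / 50750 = 0.00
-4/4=-1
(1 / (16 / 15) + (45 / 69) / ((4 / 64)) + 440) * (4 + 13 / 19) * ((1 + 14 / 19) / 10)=97570077 / 265696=367.22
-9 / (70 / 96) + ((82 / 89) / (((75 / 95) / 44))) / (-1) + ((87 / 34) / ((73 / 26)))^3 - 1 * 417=-8571912238844638 / 17860542668745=-479.94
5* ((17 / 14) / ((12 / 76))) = 38.45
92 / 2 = 46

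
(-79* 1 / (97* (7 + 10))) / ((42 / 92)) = -3634 / 34629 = -0.10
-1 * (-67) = 67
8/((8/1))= 1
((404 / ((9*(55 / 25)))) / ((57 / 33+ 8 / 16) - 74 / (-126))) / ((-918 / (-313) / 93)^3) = 3229293454261945 / 13971731877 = 231130.51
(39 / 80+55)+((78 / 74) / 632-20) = 35.49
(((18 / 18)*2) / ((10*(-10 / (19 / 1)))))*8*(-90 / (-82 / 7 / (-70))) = 67032 / 41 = 1634.93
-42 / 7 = -6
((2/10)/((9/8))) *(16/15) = 128/675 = 0.19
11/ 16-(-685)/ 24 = 1403/ 48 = 29.23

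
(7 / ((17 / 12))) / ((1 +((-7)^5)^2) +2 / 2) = 28 / 1600693089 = 0.00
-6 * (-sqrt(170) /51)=2 * sqrt(170) /17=1.53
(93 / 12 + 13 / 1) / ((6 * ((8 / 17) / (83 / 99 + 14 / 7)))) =396491 / 19008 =20.86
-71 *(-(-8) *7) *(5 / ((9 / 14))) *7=-1948240 / 9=-216471.11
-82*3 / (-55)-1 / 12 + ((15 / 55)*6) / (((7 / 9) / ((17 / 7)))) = 307193 / 32340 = 9.50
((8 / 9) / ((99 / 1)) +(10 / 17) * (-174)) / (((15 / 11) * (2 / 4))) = -3100408 / 20655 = -150.10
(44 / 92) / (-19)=-11 / 437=-0.03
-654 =-654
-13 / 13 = -1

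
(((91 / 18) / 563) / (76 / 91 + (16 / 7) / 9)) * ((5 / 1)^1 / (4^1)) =41405 / 4017568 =0.01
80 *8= 640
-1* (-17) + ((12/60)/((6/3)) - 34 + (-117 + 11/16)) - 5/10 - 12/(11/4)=-121507/880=-138.08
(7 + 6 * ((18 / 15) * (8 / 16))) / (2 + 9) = 53 / 55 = 0.96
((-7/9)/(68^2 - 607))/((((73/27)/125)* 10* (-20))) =35/781976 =0.00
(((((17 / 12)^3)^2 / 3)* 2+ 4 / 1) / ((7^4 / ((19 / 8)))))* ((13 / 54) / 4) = 1483886833 / 2654706991104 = 0.00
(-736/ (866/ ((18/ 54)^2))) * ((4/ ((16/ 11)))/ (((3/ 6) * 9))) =-2024/ 35073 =-0.06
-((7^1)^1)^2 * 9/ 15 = -147/ 5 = -29.40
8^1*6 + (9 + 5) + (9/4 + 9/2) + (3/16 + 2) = 1135/16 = 70.94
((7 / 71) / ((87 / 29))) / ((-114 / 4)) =-14 / 12141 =-0.00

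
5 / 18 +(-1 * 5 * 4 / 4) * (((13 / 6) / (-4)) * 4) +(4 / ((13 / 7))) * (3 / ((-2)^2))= 1489 / 117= 12.73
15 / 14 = 1.07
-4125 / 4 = -1031.25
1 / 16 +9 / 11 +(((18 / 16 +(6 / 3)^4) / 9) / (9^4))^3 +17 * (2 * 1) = 40446901117757891635 / 1159578855957063168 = 34.88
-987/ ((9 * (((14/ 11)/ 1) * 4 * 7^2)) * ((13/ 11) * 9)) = -0.04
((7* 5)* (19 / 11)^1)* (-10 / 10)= -665 / 11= -60.45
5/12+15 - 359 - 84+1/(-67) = -343789/804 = -427.60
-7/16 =-0.44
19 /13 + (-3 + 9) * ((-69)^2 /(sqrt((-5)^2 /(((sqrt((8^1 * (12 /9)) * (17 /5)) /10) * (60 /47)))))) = 19 /13 + 57132 * 10^(3 /4) * sqrt(47) * 51^(1 /4) /1175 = 5010.83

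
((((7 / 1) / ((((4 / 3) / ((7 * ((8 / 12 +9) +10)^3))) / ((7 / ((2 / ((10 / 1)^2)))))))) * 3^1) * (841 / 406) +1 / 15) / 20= 12160148293 / 400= 30400370.73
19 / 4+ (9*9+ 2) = 351 / 4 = 87.75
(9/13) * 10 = 90/13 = 6.92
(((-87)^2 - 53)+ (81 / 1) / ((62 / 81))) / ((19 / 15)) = 6017.23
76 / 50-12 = -262 / 25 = -10.48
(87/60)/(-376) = -0.00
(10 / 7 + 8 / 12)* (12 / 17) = 176 / 119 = 1.48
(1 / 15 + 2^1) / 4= 0.52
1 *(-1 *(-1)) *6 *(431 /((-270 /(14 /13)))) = -6034 /585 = -10.31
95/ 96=0.99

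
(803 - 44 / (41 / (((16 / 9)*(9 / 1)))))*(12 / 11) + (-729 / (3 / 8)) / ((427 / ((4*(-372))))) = 133607748 / 17507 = 7631.68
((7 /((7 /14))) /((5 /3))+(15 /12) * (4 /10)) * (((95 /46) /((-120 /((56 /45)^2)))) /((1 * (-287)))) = 23674 /28643625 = 0.00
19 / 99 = 0.19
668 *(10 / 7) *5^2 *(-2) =-334000 / 7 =-47714.29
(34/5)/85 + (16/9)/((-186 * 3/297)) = -2014/2325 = -0.87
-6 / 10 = -3 / 5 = -0.60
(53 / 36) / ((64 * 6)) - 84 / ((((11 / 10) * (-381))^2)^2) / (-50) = 22429468930877 / 5850282530121216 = 0.00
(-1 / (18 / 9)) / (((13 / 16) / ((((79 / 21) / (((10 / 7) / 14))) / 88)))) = -553 / 2145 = -0.26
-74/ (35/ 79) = -5846/ 35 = -167.03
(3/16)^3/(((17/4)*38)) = 0.00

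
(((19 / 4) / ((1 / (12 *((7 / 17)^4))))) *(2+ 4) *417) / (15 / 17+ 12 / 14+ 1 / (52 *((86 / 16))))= 1339874645382 / 569667263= 2352.03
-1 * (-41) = 41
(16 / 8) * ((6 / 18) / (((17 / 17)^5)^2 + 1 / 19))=19 / 30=0.63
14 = 14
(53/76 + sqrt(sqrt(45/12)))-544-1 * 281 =-62647/76 + 15^(1/4) * sqrt(2)/2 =-822.91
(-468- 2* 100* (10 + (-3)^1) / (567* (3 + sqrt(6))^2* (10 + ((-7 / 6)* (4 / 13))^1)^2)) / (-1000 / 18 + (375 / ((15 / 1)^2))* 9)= 223324517 / 19350840- 845* sqrt(6) / 1935084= 11.54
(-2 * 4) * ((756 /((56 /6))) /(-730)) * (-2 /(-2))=324 /365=0.89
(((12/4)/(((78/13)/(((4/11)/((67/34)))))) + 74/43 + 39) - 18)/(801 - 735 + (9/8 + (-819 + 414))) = -36376/538747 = -0.07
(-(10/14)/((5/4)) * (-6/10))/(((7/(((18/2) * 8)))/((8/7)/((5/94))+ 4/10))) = 661824/8575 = 77.18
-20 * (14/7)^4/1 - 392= -712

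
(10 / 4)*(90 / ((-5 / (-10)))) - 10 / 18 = 449.44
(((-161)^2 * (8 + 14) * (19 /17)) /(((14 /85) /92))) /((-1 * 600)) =-593344.03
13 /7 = 1.86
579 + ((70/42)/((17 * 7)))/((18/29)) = 3720799/6426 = 579.02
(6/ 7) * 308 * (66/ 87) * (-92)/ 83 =-534336/ 2407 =-221.99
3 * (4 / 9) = 4 / 3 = 1.33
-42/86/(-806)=21/34658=0.00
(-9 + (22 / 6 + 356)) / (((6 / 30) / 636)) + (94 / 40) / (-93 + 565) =10526732847 / 9440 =1115120.00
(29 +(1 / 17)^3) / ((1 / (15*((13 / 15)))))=1852214 / 4913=377.00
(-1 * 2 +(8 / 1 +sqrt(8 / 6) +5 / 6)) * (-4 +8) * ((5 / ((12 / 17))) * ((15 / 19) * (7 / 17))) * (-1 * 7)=-50225 / 114 - 2450 * sqrt(3) / 57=-515.02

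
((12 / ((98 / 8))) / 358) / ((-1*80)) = -0.00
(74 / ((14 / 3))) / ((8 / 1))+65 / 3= 3973 / 168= 23.65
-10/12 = -5/6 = -0.83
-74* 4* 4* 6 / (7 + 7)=-3552 / 7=-507.43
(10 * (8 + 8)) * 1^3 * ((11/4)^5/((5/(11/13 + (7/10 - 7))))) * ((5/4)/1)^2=-570925795/13312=-42888.06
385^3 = 57066625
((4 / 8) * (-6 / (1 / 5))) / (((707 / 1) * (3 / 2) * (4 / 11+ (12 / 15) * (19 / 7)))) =-275 / 49288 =-0.01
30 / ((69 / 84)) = 840 / 23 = 36.52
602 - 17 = 585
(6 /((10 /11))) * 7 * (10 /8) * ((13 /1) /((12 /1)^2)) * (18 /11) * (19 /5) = 5187 /160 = 32.42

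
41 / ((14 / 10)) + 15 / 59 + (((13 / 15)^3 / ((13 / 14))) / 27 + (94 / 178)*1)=100799319437 / 3349481625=30.09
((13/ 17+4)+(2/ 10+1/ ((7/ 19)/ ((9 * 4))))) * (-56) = -488752/ 85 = -5750.02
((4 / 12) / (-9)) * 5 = -5 / 27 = -0.19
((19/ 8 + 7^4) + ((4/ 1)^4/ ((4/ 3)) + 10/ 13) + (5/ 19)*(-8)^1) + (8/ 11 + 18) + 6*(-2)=56530255/ 21736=2600.77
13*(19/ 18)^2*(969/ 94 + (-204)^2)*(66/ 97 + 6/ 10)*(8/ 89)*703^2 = 69576653755052041/ 2028755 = 34295246964.30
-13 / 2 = -6.50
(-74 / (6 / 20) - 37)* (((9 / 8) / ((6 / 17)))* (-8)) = 14467 / 2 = 7233.50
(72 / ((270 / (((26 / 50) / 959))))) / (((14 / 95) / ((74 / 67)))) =36556 / 33732825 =0.00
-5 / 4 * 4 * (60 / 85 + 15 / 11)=-1935 / 187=-10.35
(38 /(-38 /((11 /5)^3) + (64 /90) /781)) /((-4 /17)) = 1373572035 /30344756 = 45.27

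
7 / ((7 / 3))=3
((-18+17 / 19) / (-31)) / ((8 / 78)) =12675 / 2356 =5.38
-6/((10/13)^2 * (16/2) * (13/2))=-39/200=-0.20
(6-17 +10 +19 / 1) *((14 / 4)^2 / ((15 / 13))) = 191.10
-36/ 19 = -1.89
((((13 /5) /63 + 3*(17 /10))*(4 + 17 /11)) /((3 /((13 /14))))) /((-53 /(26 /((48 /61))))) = -2036841911 /370228320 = -5.50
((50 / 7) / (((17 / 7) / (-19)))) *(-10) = 558.82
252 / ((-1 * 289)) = -252 / 289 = -0.87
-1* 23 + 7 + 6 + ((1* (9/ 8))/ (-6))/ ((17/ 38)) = -1417/ 136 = -10.42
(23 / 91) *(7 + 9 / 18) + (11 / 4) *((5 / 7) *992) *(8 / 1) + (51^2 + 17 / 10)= 8277891 / 455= 18193.17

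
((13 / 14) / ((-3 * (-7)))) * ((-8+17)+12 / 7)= 325 / 686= 0.47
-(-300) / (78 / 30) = 1500 / 13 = 115.38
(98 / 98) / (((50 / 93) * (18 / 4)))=31 / 75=0.41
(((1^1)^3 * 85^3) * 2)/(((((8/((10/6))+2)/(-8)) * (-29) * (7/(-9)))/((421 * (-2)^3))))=215767684.73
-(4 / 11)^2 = -16 / 121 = -0.13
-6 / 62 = -3 / 31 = -0.10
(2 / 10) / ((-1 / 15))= -3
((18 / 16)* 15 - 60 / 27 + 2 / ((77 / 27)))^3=616794884755867 / 170400029184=3619.69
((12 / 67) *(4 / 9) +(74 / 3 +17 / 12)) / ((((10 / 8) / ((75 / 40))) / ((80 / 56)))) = 15025 / 268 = 56.06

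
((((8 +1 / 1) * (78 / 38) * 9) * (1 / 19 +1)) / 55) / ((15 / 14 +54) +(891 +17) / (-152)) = 0.06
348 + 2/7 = 2438/7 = 348.29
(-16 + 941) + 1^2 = 926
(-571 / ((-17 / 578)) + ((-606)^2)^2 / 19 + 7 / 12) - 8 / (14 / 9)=11328462471931 / 1596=7098034130.28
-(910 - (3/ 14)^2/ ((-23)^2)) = -910.00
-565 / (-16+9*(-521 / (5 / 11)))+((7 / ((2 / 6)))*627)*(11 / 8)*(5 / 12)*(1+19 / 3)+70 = 45782059065 / 826544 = 55389.74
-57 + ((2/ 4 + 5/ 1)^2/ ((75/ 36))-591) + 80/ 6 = -46511/ 75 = -620.15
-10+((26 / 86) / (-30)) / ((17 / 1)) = -219313 / 21930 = -10.00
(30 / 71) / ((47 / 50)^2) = 75000 / 156839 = 0.48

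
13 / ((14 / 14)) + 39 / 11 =182 / 11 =16.55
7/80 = 0.09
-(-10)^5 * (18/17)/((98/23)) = 20700000/833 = 24849.94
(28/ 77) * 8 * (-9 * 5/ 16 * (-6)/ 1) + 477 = 5787/ 11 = 526.09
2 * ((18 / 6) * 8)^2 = 1152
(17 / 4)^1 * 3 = 51 / 4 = 12.75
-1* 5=-5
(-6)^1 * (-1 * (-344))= -2064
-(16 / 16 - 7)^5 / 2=3888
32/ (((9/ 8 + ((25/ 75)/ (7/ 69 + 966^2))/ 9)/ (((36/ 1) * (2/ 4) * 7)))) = 18692027472384/ 5215409635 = 3584.00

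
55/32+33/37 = 3091/1184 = 2.61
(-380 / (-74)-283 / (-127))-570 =-2643829 / 4699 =-562.64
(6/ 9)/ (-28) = -1/ 42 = -0.02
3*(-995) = -2985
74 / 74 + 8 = 9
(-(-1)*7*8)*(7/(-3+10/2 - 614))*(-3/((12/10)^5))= 153125/198288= 0.77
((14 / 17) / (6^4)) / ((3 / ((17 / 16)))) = 7 / 31104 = 0.00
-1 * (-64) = 64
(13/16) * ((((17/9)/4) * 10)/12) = 1105/3456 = 0.32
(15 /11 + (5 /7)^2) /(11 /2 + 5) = 2020 /11319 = 0.18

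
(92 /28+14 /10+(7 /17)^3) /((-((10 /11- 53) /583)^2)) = -11210239051451 /18819271065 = -595.68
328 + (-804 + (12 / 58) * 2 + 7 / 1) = -13589 / 29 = -468.59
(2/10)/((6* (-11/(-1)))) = 1/330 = 0.00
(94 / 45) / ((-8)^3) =-47 / 11520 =-0.00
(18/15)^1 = 6/5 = 1.20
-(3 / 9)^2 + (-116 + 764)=5831 / 9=647.89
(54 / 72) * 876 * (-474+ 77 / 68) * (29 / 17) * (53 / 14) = -32470408395 / 16184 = -2006327.76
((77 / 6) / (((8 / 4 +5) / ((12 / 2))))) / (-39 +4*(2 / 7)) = -77 / 265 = -0.29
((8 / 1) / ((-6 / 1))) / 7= -4 / 21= -0.19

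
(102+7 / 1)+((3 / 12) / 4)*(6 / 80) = 69763 / 640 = 109.00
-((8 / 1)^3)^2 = -262144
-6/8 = -3/4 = -0.75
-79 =-79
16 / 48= 1 / 3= 0.33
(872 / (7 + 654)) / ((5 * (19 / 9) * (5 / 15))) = 23544 / 62795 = 0.37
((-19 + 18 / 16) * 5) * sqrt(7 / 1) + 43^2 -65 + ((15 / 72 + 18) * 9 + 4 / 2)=15599 / 8 -715 * sqrt(7) / 8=1713.41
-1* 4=-4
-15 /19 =-0.79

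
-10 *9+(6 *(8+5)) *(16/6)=118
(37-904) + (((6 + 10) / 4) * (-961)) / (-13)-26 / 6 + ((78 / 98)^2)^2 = -129329558251 / 224827239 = -575.24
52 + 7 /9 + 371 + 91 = 4633 /9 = 514.78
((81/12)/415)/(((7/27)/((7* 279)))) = 203391/1660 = 122.52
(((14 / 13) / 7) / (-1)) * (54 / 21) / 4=-9 / 91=-0.10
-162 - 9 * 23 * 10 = -2232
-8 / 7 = -1.14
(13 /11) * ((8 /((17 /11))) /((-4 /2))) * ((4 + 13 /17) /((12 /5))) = -1755 /289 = -6.07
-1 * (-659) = 659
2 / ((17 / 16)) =32 / 17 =1.88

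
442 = 442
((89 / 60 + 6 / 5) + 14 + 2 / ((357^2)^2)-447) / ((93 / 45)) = -139794803270033 / 671387567508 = -208.22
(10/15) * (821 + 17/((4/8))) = 570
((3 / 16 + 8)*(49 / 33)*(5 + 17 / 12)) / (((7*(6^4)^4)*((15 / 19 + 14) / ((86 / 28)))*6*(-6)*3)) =-749189 / 98628530079138840576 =-0.00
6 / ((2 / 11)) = 33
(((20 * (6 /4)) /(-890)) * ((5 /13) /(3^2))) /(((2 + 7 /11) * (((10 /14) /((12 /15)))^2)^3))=-5300793344 /4914990234375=-0.00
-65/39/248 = -5/744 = -0.01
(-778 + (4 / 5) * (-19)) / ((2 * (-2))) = 1983 / 10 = 198.30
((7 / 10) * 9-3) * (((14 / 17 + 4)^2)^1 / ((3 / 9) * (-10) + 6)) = 166419 / 5780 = 28.79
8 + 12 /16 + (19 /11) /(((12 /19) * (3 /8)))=6353 /396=16.04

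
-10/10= -1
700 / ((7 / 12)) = 1200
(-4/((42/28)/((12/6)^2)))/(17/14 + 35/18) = -672/199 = -3.38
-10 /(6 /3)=-5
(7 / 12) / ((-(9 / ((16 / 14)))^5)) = -8192 / 425329947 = -0.00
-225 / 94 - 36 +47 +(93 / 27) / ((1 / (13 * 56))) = 2128673 / 846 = 2516.16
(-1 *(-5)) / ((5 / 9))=9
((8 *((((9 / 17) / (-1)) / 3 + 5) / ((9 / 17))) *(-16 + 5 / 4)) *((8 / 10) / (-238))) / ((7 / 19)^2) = 6986072 / 262395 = 26.62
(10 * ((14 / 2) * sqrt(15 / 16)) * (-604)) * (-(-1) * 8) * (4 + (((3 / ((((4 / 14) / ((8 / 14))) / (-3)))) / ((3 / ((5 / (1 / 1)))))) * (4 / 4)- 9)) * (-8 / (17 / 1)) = -23676800 * sqrt(15) / 17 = -5394108.95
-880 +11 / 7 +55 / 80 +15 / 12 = -98167 / 112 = -876.49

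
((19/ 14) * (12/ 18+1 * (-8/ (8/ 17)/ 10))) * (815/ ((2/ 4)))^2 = -78245705/ 21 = -3725985.95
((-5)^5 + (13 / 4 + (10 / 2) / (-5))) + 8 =-12459 / 4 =-3114.75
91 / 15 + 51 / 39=1438 / 195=7.37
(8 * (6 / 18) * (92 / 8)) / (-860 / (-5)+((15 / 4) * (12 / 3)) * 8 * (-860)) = -23 / 77271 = -0.00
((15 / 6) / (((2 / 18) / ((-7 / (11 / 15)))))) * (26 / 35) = -1755 / 11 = -159.55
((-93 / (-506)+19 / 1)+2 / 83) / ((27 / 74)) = 29847641 / 566973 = 52.64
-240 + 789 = 549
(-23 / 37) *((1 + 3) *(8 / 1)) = -736 / 37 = -19.89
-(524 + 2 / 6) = -524.33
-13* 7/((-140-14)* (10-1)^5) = 13/1299078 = 0.00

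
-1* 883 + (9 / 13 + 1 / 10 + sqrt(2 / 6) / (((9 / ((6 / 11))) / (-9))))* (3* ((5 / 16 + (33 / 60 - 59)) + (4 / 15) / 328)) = -6698983 / 6560 + 114413* sqrt(3) / 3608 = -966.26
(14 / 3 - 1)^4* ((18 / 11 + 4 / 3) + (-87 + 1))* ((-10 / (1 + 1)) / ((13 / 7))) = 127642900 / 3159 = 40406.11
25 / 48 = 0.52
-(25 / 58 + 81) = -4723 / 58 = -81.43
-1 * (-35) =35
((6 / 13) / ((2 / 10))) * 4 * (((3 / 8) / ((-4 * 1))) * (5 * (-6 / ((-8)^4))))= 675 / 106496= 0.01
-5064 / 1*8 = -40512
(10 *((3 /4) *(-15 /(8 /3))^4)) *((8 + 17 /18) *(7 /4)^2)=205674.68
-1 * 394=-394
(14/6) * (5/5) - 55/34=73/102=0.72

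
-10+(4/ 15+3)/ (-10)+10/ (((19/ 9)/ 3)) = 11069/ 2850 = 3.88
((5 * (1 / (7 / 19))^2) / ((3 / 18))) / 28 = 5415 / 686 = 7.89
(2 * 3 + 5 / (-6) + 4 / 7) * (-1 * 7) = -241 / 6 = -40.17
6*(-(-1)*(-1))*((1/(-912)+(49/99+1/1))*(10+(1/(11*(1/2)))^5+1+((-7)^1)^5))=30403664966219/201957954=150544.53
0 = 0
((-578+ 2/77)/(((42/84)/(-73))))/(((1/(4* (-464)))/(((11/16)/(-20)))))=5383712.46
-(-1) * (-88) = -88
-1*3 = -3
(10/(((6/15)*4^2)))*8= 12.50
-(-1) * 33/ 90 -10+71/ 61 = -15499/ 1830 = -8.47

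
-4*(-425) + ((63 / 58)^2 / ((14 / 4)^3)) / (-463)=4633657538 / 2725681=1700.00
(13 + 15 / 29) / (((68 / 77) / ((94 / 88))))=16121 / 986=16.35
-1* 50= -50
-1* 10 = -10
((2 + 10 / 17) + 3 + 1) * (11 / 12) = 308 / 51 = 6.04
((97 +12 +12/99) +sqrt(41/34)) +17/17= sqrt(1394)/34 +3634/33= 111.22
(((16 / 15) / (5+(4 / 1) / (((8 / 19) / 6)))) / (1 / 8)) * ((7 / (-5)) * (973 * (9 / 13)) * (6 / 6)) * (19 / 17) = -24846528 / 171275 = -145.07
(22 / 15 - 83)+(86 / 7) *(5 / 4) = -13897 / 210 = -66.18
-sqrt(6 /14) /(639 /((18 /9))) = -2 * sqrt(21) /4473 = -0.00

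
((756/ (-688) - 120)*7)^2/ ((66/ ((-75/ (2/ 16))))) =-531462870225/ 81356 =-6532559.00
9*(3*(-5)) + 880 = 745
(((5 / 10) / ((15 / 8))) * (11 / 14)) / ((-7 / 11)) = -242 / 735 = -0.33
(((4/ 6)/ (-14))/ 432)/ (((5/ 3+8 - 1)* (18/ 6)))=-1/ 235872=-0.00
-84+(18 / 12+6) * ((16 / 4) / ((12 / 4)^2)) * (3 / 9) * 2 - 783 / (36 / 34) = -14783 / 18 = -821.28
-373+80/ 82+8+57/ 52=-773763/ 2132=-362.93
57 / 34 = 1.68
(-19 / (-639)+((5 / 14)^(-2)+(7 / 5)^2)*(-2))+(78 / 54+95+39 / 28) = 78.27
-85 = -85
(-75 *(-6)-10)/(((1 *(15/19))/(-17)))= -28424/3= -9474.67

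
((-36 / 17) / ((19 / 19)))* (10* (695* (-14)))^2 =-340822440000 / 17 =-20048378823.53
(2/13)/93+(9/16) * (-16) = -10879/1209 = -9.00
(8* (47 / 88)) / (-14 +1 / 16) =-752 / 2453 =-0.31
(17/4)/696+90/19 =250883/52896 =4.74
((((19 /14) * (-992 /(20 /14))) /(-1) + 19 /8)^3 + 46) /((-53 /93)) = -5019357446726403 /3392000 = -1479763398.21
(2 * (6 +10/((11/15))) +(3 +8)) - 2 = 531/11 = 48.27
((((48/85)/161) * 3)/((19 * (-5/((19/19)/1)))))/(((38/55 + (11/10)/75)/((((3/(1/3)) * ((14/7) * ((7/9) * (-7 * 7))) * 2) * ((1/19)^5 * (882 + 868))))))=16299360000/107076942660691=0.00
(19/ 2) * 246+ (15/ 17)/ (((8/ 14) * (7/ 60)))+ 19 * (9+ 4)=44153/ 17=2597.24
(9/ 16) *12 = 27/ 4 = 6.75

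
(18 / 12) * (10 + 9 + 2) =63 / 2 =31.50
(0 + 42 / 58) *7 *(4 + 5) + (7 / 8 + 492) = 124931 / 232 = 538.50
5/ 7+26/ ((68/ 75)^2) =523435/ 16184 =32.34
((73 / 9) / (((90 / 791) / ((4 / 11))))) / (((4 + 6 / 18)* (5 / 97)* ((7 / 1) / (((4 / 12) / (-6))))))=-800153 / 868725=-0.92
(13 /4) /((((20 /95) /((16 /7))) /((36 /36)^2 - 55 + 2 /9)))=-1897.59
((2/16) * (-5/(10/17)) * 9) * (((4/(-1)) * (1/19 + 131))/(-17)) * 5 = -56025/38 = -1474.34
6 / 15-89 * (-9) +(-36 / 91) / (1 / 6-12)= 801.43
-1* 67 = -67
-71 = -71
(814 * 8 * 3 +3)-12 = 19527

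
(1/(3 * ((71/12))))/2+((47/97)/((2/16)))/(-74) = -6170/254819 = -0.02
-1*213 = -213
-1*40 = -40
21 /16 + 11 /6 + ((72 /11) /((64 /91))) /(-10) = 731 /330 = 2.22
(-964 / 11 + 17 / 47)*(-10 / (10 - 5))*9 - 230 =693268 / 517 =1340.94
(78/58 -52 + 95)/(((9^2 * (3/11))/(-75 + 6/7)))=-2447258/16443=-148.83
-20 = -20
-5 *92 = -460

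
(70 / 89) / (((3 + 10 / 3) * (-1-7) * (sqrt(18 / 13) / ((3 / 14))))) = -15 * sqrt(26) / 27056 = -0.00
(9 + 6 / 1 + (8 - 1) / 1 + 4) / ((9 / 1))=26 / 9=2.89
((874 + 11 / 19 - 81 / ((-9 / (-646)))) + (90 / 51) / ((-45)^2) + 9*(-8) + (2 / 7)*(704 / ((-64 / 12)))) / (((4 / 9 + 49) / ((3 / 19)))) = -1541172559 / 95583775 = -16.12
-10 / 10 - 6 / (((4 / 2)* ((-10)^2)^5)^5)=-1600000000000000000000000000000000000000000000000003 / 1600000000000000000000000000000000000000000000000000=-1.00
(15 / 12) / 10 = 1 / 8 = 0.12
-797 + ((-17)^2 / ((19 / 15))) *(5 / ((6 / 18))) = 49882 / 19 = 2625.37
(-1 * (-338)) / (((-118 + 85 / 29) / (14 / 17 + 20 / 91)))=-1216956 / 397103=-3.06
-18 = -18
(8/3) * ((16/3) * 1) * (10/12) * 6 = 640/9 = 71.11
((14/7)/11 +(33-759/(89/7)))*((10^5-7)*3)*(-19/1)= 147950242758/979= 151123843.47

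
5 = 5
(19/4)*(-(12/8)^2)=-171/16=-10.69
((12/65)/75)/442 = 2/359125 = 0.00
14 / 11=1.27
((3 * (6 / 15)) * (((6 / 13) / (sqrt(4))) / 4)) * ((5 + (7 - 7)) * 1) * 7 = 63 / 26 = 2.42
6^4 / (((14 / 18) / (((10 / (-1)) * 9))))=-1049760 / 7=-149965.71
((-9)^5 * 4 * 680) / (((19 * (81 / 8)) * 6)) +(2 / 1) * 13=-2643346 / 19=-139123.47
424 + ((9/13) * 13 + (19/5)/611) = 433.01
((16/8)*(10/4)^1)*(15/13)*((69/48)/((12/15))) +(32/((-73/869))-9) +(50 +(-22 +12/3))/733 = -16896092363/44519488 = -379.52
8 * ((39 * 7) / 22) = 1092 / 11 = 99.27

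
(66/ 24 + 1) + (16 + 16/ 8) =87/ 4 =21.75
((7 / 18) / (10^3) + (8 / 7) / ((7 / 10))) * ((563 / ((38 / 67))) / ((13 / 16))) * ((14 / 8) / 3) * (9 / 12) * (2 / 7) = 54331178303 / 217854000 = 249.39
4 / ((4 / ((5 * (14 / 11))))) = 70 / 11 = 6.36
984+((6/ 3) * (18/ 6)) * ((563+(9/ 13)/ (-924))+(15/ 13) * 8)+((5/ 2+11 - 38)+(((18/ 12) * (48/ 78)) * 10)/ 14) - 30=4367903/ 1001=4363.54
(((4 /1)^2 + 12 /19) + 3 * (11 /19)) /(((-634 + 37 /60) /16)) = -335040 /722057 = -0.46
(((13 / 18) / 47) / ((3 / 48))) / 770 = 52 / 162855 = 0.00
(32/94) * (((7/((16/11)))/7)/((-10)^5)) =-11/4700000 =-0.00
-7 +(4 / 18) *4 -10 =-145 / 9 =-16.11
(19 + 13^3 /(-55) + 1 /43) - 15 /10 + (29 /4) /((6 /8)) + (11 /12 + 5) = -194087 /28380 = -6.84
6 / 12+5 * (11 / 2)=28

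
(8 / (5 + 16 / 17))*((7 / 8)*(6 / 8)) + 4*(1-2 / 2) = 357 / 404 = 0.88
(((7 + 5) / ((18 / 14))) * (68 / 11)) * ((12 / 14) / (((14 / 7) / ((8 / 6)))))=1088 / 33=32.97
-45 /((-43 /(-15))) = -675 /43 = -15.70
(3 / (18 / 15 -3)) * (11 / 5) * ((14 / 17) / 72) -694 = -694.04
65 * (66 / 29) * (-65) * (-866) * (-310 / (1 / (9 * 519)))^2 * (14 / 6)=1181431234223530290000 / 29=40739008076673458275.86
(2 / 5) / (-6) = -1 / 15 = -0.07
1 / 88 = 0.01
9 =9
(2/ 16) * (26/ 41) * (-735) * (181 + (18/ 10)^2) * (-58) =127629957/ 205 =622585.16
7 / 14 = 1 / 2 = 0.50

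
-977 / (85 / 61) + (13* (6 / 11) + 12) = -637717 / 935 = -682.05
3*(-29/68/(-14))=87/952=0.09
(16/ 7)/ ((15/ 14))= 32/ 15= 2.13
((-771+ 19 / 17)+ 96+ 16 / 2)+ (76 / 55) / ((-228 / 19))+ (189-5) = -1352003 / 2805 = -482.00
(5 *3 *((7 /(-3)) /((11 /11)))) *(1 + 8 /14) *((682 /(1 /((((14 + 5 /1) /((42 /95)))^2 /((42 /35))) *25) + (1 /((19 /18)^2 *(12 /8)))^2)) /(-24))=7638032359375 /1749727008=4365.27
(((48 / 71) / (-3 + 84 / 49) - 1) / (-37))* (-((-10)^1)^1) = 3250 / 7881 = 0.41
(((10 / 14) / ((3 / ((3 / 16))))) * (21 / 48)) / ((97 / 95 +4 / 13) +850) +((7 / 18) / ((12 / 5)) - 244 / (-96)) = 19648561733 / 7267214592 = 2.70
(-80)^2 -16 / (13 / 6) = 83104 / 13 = 6392.62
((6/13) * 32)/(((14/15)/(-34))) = -48960/91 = -538.02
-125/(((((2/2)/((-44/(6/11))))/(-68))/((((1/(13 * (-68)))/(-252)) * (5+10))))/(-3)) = 138.51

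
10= 10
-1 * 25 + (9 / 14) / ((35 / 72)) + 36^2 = 311719 / 245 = 1272.32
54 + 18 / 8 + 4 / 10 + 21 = 77.65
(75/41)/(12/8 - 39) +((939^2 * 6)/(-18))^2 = 3541634310607/41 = 86381324648.95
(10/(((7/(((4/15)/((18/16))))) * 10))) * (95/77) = 608/14553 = 0.04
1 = 1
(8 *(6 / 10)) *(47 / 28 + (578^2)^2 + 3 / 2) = 18750836001942 / 35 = 535738171484.06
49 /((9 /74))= 3626 /9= 402.89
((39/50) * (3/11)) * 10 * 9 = 1053/55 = 19.15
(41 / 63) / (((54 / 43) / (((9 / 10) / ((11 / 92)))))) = 40549 / 10395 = 3.90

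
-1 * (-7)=7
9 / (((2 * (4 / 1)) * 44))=9 / 352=0.03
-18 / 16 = -9 / 8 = -1.12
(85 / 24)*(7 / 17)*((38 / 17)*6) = 665 / 34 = 19.56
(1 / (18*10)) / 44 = 1 / 7920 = 0.00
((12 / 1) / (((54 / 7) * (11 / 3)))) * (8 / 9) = 112 / 297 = 0.38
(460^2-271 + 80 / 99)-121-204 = 211004.81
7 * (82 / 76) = 287 / 38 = 7.55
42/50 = 21/25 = 0.84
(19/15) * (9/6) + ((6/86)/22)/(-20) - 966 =-3648155/3784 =-964.10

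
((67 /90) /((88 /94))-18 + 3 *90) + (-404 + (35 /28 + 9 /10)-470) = -2451457 /3960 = -619.05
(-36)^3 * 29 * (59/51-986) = 22652778816/17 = 1332516400.94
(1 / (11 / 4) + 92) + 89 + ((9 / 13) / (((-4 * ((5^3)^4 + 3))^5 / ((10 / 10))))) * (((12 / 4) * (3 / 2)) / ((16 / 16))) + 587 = 195178996077738997007612035097678499890054681328773 / 254019043641165282428269331054716457500071165952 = 768.36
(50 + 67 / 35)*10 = 3634 / 7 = 519.14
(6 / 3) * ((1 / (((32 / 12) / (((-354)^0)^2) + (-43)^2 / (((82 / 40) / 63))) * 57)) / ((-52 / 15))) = -615 / 3452836712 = -0.00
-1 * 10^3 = -1000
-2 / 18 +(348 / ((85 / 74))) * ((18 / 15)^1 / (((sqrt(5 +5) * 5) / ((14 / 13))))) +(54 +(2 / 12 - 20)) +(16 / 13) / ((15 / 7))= 1081584 * sqrt(10) / 138125 +40517 / 1170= 59.39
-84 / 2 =-42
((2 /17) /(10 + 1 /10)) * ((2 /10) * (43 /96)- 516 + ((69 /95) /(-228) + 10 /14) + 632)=141674557 /104132616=1.36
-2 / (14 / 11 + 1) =-22 / 25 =-0.88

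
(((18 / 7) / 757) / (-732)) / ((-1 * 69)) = 0.00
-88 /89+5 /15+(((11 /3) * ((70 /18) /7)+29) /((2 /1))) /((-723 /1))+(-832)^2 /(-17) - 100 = -1205622038228 /29535273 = -40819.74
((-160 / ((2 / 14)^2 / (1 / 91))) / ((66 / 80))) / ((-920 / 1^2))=1120 / 9867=0.11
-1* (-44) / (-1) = -44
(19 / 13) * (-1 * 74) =-1406 / 13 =-108.15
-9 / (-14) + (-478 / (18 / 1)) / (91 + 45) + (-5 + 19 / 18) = -3329 / 952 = -3.50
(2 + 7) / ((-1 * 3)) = -3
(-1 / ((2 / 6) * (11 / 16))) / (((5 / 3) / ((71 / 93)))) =-3408 / 1705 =-2.00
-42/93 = -14/31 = -0.45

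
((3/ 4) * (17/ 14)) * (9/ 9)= 51/ 56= 0.91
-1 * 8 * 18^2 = -2592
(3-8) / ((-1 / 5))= 25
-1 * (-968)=968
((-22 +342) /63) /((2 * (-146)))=-80 /4599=-0.02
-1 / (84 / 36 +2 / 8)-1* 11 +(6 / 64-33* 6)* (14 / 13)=-1447685 / 6448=-224.52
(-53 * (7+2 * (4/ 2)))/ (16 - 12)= -583/ 4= -145.75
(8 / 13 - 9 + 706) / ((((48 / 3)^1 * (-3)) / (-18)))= 27207 / 104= 261.61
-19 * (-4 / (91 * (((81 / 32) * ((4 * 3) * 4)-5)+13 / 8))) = 608 / 85995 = 0.01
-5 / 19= -0.26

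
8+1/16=129/16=8.06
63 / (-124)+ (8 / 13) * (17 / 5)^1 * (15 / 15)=12769 / 8060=1.58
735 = 735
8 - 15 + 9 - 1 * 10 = -8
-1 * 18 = -18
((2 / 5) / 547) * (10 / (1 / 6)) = 24 / 547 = 0.04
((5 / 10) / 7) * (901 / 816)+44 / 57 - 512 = -511.15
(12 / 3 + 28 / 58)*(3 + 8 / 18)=4030 / 261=15.44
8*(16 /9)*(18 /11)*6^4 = 30161.45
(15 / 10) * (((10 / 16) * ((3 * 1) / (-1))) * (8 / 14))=-45 / 28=-1.61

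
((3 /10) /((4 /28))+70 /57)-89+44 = -23753 /570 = -41.67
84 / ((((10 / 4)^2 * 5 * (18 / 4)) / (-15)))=-224 / 25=-8.96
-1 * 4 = -4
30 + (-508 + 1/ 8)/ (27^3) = 4719857/ 157464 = 29.97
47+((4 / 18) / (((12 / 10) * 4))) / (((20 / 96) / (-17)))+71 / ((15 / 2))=2371 / 45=52.69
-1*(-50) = 50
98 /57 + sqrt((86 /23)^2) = 7156 /1311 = 5.46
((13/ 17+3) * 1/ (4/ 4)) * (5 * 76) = 1430.59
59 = 59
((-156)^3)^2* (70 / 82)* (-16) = -196857407054423.41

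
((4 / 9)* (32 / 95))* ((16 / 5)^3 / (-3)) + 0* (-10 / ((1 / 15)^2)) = -1.64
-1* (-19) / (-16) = -19 / 16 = -1.19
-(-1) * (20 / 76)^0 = 1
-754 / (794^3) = -377 / 250283092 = -0.00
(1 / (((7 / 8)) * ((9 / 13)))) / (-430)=-52 / 13545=-0.00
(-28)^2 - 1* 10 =774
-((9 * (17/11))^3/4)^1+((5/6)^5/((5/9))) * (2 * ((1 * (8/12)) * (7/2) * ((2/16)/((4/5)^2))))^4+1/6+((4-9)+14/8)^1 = -1055353587399734461/1562775927128064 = -675.31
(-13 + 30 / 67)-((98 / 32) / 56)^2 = -13782227 / 1097728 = -12.56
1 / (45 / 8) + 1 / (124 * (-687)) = 0.18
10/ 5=2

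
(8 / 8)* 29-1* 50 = -21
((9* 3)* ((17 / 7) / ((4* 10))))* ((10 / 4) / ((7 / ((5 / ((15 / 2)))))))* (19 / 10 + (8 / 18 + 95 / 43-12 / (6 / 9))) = -5.25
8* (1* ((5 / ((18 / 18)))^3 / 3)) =1000 / 3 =333.33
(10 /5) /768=1 /384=0.00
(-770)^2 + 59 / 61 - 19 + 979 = 36225519 / 61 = 593860.97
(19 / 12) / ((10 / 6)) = 19 / 20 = 0.95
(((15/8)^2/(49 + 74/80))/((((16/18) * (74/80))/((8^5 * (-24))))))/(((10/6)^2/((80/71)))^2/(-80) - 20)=66045188505600/19686172381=3354.90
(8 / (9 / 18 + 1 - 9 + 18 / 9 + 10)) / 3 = 16 / 27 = 0.59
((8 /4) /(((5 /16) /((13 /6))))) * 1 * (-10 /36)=-104 /27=-3.85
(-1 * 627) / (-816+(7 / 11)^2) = 75867 / 98687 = 0.77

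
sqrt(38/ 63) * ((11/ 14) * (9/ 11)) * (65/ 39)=5 * sqrt(266)/ 98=0.83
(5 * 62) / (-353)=-310 / 353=-0.88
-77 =-77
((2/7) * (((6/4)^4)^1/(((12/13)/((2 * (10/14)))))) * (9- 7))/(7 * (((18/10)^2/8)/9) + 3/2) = 14625/5929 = 2.47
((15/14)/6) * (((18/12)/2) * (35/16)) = 0.29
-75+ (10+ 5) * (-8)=-195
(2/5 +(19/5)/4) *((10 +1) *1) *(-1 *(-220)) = 3267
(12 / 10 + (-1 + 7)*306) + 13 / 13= 9191 / 5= 1838.20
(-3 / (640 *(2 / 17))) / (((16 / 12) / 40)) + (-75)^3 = -54000153 / 128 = -421876.20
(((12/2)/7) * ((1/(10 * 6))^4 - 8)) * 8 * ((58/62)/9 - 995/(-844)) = -31319757777919/445049640000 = -70.37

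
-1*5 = -5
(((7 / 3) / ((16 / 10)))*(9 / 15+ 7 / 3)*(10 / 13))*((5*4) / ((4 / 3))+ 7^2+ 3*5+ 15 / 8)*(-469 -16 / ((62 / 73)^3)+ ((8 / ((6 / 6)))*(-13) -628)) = -326568.98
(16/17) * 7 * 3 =336/17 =19.76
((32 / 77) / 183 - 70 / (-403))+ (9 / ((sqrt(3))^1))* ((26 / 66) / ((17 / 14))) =999266 / 5678673+ 182* sqrt(3) / 187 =1.86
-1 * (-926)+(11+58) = 995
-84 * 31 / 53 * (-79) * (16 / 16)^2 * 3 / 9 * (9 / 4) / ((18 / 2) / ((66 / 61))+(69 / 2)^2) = 2262876 / 931687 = 2.43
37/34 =1.09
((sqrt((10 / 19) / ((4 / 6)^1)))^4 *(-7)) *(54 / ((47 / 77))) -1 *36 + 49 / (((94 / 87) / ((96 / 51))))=-97091166 / 288439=-336.61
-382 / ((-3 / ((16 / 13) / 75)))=6112 / 2925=2.09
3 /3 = 1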